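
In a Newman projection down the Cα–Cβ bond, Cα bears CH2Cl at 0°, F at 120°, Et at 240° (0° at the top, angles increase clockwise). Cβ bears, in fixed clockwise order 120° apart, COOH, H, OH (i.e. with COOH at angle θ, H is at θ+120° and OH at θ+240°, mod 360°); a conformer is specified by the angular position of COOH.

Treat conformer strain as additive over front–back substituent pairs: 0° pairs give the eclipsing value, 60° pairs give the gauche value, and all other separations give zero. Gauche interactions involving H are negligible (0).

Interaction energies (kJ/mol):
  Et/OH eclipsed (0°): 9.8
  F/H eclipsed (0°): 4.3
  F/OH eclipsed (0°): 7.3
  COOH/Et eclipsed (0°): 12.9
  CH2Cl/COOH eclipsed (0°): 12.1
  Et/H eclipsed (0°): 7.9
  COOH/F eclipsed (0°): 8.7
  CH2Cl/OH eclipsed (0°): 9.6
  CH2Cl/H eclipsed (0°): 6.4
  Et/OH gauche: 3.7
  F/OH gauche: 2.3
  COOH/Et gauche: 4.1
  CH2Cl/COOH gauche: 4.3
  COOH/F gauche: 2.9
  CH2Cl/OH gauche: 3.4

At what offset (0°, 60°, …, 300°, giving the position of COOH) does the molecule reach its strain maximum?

240°

COOH at 0° (eclipsed): CH2Cl(0°)/COOH(0°) eclipsed 12.1; F(120°)/H(120°) eclipsed 4.3; Et(240°)/OH(240°) eclipsed 9.8 → 26.2 kJ/mol.
COOH at 60° (staggered): CH2Cl(0°)/COOH(60°) gauche 4.3; CH2Cl(0°)/OH(300°) gauche 3.4; F(120°)/COOH(60°) gauche 2.9; Et(240°)/OH(300°) gauche 3.7 → 14.3 kJ/mol.
COOH at 120° (eclipsed): CH2Cl(0°)/OH(0°) eclipsed 9.6; F(120°)/COOH(120°) eclipsed 8.7; Et(240°)/H(240°) eclipsed 7.9 → 26.2 kJ/mol.
COOH at 180° (staggered): CH2Cl(0°)/OH(60°) gauche 3.4; F(120°)/COOH(180°) gauche 2.9; F(120°)/OH(60°) gauche 2.3; Et(240°)/COOH(180°) gauche 4.1 → 12.7 kJ/mol.
COOH at 240° (eclipsed): CH2Cl(0°)/H(0°) eclipsed 6.4; F(120°)/OH(120°) eclipsed 7.3; Et(240°)/COOH(240°) eclipsed 12.9 → 26.6 kJ/mol.
COOH at 300° (staggered): CH2Cl(0°)/COOH(300°) gauche 4.3; F(120°)/OH(180°) gauche 2.3; Et(240°)/COOH(300°) gauche 4.1; Et(240°)/OH(180°) gauche 3.7 → 14.4 kJ/mol.
The maximum (26.6 kJ/mol) occurs with COOH at 240°.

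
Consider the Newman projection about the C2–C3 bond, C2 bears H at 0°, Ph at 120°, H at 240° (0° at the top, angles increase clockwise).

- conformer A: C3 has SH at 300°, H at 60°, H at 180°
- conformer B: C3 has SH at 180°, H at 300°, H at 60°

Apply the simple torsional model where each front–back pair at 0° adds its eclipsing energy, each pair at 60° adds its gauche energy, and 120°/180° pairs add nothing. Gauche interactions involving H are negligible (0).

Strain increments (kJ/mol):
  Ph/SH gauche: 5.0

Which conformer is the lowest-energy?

A (staggered): no non-H gauche contacts → 0.0 kJ/mol.
B is staggered. Ph at 120° is gauche with SH at 180° (5.0). Total 5.0 kJ/mol.
A has the lowest total (0.0 kJ/mol).

A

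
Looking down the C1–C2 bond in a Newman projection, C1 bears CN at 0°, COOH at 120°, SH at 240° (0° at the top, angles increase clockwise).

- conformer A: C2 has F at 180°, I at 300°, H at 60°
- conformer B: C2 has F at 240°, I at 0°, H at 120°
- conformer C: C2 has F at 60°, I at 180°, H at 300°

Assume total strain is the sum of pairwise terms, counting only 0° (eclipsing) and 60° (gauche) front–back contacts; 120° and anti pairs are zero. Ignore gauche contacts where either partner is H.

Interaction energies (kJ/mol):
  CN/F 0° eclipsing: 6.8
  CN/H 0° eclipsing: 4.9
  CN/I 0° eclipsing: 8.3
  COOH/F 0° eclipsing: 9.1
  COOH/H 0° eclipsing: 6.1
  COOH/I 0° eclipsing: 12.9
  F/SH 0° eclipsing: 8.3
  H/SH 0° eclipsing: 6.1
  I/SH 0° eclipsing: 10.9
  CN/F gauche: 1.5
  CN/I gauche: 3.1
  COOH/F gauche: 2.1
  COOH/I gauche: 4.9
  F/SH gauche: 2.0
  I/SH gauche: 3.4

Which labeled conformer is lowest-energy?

A is staggered. CN at 0° is gauche with I at 300° (3.1); COOH at 120° is gauche with F at 180° (2.1); SH at 240° is gauche with F at 180° (2.0); SH at 240° is gauche with I at 300° (3.4). Total 10.6 kJ/mol.
B is eclipsed. CN at 0° is eclipsed with I at 0° (8.3); COOH at 120° is eclipsed with H at 120° (6.1); SH at 240° is eclipsed with F at 240° (8.3). Total 22.7 kJ/mol.
C is staggered. CN at 0° is gauche with F at 60° (1.5); COOH at 120° is gauche with F at 60° (2.1); COOH at 120° is gauche with I at 180° (4.9); SH at 240° is gauche with I at 180° (3.4). Total 11.9 kJ/mol.
A has the lowest total (10.6 kJ/mol).

A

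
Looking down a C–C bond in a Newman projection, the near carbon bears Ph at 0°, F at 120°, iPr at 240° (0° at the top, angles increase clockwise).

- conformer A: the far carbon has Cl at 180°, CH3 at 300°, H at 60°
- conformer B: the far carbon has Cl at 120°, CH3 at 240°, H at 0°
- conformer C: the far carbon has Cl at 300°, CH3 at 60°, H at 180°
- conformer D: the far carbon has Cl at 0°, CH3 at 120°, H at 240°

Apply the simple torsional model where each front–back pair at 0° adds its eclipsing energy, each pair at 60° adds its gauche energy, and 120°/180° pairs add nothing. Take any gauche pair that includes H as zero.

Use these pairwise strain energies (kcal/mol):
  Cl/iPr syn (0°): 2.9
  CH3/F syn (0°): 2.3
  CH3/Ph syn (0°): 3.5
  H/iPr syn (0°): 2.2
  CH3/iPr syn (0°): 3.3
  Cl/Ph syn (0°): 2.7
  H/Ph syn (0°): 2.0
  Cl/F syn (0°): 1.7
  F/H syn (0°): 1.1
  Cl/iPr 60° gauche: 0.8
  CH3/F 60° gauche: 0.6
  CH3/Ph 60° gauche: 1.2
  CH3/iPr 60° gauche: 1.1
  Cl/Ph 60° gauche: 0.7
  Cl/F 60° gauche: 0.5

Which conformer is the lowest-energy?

C

A (staggered): Ph–CH3 gauche, F–Cl gauche, iPr–Cl gauche, iPr–CH3 gauche; 1.2 + 0.5 + 0.8 + 1.1 = 3.6 kcal/mol.
B (eclipsed): Ph–H eclipsed, F–Cl eclipsed, iPr–CH3 eclipsed; 2.0 + 1.7 + 3.3 = 7.0 kcal/mol.
C (staggered): Ph–Cl gauche, Ph–CH3 gauche, F–CH3 gauche, iPr–Cl gauche; 0.7 + 1.2 + 0.6 + 0.8 = 3.3 kcal/mol.
D (eclipsed): Ph–Cl eclipsed, F–CH3 eclipsed, iPr–H eclipsed; 2.7 + 2.3 + 2.2 = 7.2 kcal/mol.
C has the lowest total (3.3 kcal/mol).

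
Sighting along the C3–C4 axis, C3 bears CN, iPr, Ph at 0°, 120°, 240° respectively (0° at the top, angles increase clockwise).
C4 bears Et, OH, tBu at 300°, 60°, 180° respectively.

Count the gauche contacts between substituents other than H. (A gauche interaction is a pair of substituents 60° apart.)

Non-H gauche pairs: CN(0°)/Et(300°); CN(0°)/OH(60°); iPr(120°)/OH(60°); iPr(120°)/tBu(180°); Ph(240°)/Et(300°); Ph(240°)/tBu(180°) — 6 interactions.

6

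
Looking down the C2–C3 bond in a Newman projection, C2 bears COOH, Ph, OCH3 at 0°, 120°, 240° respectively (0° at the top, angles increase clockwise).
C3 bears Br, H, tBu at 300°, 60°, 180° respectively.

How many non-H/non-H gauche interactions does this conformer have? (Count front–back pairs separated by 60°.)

Non-H gauche pairs: COOH(0°)/Br(300°); Ph(120°)/tBu(180°); OCH3(240°)/Br(300°); OCH3(240°)/tBu(180°) — 4 interactions.

4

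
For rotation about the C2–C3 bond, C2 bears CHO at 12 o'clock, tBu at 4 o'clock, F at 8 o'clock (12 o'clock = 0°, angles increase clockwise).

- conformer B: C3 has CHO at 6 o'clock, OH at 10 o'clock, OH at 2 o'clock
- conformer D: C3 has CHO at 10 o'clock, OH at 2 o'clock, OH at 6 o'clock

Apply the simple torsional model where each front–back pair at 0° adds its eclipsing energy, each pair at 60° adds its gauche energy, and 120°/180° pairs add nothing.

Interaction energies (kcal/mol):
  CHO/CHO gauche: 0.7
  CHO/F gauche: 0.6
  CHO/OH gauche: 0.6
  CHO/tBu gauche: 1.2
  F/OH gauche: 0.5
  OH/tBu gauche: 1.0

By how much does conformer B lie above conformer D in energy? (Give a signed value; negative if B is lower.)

B (staggered): CHO–OH gauche, CHO–OH gauche, tBu–CHO gauche, tBu–OH gauche, F–CHO gauche, F–OH gauche; 0.6 + 0.6 + 1.2 + 1.0 + 0.6 + 0.5 = 4.5 kcal/mol.
D (staggered): CHO–CHO gauche, CHO–OH gauche, tBu–OH gauche, tBu–OH gauche, F–CHO gauche, F–OH gauche; 0.7 + 0.6 + 1.0 + 1.0 + 0.6 + 0.5 = 4.4 kcal/mol.
E(B) − E(D) = 4.5 − 4.4 = +0.1 kcal/mol.

+0.1 kcal/mol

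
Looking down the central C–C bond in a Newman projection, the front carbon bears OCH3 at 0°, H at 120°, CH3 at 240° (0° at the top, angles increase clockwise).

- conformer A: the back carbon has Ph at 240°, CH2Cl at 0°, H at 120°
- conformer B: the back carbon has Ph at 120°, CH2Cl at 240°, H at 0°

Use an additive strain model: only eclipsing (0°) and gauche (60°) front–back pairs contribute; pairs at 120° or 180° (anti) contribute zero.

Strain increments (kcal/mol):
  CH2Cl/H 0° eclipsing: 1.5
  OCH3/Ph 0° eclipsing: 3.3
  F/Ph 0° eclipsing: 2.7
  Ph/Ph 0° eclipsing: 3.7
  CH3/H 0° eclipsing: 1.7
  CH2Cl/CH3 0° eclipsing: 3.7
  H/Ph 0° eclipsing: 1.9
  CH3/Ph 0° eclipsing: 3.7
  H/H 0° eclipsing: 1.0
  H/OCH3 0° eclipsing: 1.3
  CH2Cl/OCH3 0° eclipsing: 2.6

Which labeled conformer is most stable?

A (eclipsed): OCH3(0°)/CH2Cl(0°) eclipsed 2.6; H(120°)/H(120°) eclipsed 1.0; CH3(240°)/Ph(240°) eclipsed 3.7 → 7.3 kcal/mol.
B (eclipsed): OCH3(0°)/H(0°) eclipsed 1.3; H(120°)/Ph(120°) eclipsed 1.9; CH3(240°)/CH2Cl(240°) eclipsed 3.7 → 6.9 kcal/mol.
B has the lowest total (6.9 kcal/mol).

B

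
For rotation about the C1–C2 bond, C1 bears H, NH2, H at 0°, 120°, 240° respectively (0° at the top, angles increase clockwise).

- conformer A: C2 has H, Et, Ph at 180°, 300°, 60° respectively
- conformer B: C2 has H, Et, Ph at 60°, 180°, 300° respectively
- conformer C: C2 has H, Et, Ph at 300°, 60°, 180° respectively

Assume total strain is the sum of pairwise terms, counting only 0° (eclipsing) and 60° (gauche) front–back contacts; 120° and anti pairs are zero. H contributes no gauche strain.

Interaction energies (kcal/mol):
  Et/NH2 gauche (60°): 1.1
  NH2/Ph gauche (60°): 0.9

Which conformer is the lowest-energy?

A

A (staggered): NH2(120°)/Ph(60°) gauche 0.9 → 0.9 kcal/mol.
B (staggered): NH2(120°)/Et(180°) gauche 1.1 → 1.1 kcal/mol.
C (staggered): NH2(120°)/Et(60°) gauche 1.1; NH2(120°)/Ph(180°) gauche 0.9 → 2.0 kcal/mol.
A has the lowest total (0.9 kcal/mol).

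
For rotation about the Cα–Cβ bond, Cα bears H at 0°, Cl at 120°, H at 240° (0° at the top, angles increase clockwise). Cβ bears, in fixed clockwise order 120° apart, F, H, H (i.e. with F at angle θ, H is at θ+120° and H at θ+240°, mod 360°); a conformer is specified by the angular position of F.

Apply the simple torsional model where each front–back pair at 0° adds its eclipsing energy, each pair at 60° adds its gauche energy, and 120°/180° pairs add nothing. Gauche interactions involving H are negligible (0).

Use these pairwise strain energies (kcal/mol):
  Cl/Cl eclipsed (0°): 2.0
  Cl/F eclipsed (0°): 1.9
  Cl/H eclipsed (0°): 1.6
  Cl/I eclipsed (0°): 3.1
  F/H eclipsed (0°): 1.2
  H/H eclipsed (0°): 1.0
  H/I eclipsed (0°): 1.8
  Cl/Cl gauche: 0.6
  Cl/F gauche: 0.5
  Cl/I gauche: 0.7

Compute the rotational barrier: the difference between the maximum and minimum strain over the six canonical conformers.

F at 0° (eclipsed): H(0°)/F(0°) eclipsed 1.2; Cl(120°)/H(120°) eclipsed 1.6; H(240°)/H(240°) eclipsed 1.0 → 3.8 kcal/mol.
F at 60° (staggered): Cl(120°)/F(60°) gauche 0.5 → 0.5 kcal/mol.
F at 120° (eclipsed): H(0°)/H(0°) eclipsed 1.0; Cl(120°)/F(120°) eclipsed 1.9; H(240°)/H(240°) eclipsed 1.0 → 3.9 kcal/mol.
F at 180° (staggered): Cl(120°)/F(180°) gauche 0.5 → 0.5 kcal/mol.
F at 240° (eclipsed): H(0°)/H(0°) eclipsed 1.0; Cl(120°)/H(120°) eclipsed 1.6; H(240°)/F(240°) eclipsed 1.2 → 3.8 kcal/mol.
F at 300° (staggered): no non-H gauche contacts → 0.0 kcal/mol.
Max at 120° (3.9 kcal/mol), min at 300° (0.0 kcal/mol); barrier = 3.9 kcal/mol.

3.9 kcal/mol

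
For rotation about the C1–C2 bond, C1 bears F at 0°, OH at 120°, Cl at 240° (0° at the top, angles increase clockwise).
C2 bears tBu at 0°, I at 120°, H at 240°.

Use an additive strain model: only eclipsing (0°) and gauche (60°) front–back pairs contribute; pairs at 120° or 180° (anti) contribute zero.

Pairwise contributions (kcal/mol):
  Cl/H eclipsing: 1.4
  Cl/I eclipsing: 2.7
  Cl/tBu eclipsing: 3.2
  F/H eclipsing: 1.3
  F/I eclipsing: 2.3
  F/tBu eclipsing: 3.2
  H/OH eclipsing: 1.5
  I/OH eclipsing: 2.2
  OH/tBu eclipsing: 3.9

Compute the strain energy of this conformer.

This conformer (eclipsed): F(0°)/tBu(0°) eclipsed 3.2; OH(120°)/I(120°) eclipsed 2.2; Cl(240°)/H(240°) eclipsed 1.4 → 6.8 kcal/mol.

6.8 kcal/mol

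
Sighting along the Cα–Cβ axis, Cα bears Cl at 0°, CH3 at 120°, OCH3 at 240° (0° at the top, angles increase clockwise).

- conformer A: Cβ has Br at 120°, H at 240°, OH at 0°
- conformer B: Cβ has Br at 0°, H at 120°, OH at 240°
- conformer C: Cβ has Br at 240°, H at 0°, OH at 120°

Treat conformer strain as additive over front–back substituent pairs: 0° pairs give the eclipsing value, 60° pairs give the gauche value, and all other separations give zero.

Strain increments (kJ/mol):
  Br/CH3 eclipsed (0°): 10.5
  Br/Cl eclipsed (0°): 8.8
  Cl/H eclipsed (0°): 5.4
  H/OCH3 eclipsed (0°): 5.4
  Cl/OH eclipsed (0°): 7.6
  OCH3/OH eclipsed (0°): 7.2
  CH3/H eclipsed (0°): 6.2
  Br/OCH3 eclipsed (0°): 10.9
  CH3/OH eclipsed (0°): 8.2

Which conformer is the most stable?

A (eclipsed): Cl–OH eclipsed, CH3–Br eclipsed, OCH3–H eclipsed; 7.6 + 10.5 + 5.4 = 23.5 kJ/mol.
B (eclipsed): Cl–Br eclipsed, CH3–H eclipsed, OCH3–OH eclipsed; 8.8 + 6.2 + 7.2 = 22.2 kJ/mol.
C (eclipsed): Cl–H eclipsed, CH3–OH eclipsed, OCH3–Br eclipsed; 5.4 + 8.2 + 10.9 = 24.5 kJ/mol.
B has the lowest total (22.2 kJ/mol).

B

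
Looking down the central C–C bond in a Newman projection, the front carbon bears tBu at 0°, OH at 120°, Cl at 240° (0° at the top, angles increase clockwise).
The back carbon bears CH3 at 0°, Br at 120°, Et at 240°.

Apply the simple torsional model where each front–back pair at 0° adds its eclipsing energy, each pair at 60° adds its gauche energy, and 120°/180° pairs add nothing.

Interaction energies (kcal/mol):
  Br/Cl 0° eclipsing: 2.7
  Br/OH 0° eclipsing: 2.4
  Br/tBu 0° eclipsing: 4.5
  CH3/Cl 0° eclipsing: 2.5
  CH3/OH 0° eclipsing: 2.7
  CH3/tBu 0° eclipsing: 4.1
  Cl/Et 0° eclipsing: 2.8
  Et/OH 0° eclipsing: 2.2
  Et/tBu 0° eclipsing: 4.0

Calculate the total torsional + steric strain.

This conformer (eclipsed): tBu–CH3 eclipsed, OH–Br eclipsed, Cl–Et eclipsed; 4.1 + 2.4 + 2.8 = 9.3 kcal/mol.

9.3 kcal/mol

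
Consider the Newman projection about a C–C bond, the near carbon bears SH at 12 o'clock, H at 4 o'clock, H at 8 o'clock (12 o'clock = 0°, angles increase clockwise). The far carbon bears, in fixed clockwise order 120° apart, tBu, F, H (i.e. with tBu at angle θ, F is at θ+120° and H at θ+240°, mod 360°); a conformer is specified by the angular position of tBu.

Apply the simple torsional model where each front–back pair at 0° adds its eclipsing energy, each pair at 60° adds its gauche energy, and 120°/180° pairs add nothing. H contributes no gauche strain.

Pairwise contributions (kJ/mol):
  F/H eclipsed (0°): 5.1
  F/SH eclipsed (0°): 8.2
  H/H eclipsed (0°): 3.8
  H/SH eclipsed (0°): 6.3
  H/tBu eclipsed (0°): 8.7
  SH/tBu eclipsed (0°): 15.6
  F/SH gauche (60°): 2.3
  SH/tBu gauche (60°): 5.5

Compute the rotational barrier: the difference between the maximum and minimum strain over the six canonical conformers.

22.2 kJ/mol

tBu at 0° (eclipsed): SH–tBu eclipsed, H–F eclipsed, H–H eclipsed; 15.6 + 5.1 + 3.8 = 24.5 kJ/mol.
tBu at 60° (staggered): SH–tBu gauche; 5.5 = 5.5 kJ/mol.
tBu at 120° (eclipsed): SH–H eclipsed, H–tBu eclipsed, H–F eclipsed; 6.3 + 8.7 + 5.1 = 20.1 kJ/mol.
tBu at 180° (staggered): SH–F gauche; 2.3 = 2.3 kJ/mol.
tBu at 240° (eclipsed): SH–F eclipsed, H–H eclipsed, H–tBu eclipsed; 8.2 + 3.8 + 8.7 = 20.7 kJ/mol.
tBu at 300° (staggered): SH–tBu gauche, SH–F gauche; 5.5 + 2.3 = 7.8 kJ/mol.
Max at 0° (24.5 kJ/mol), min at 180° (2.3 kJ/mol); barrier = 22.2 kJ/mol.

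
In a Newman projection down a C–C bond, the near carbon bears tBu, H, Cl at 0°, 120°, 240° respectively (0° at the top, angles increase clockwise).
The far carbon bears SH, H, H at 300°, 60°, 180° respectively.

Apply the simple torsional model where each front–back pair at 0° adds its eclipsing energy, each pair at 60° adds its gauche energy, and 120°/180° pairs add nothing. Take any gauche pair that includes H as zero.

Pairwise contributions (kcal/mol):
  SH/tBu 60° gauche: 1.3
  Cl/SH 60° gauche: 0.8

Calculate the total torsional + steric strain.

This conformer (staggered): tBu(0°)/SH(300°) gauche 1.3; Cl(240°)/SH(300°) gauche 0.8 → 2.1 kcal/mol.

2.1 kcal/mol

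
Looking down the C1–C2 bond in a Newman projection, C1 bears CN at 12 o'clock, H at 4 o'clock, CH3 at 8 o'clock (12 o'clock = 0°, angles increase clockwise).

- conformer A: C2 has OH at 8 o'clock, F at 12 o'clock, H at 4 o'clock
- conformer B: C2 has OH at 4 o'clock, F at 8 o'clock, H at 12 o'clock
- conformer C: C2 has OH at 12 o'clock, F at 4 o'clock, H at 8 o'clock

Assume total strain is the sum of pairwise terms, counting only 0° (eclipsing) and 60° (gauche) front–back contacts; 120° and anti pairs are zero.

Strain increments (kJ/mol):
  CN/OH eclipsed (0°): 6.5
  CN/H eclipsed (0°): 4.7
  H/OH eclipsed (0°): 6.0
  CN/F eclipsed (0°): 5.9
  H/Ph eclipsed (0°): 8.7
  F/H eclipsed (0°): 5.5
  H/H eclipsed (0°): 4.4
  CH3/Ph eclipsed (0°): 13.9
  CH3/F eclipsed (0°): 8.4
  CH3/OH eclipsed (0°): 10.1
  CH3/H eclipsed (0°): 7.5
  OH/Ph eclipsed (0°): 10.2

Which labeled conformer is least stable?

A

A (eclipsed): CN(0°)/F(0°) eclipsed 5.9; H(120°)/H(120°) eclipsed 4.4; CH3(240°)/OH(240°) eclipsed 10.1 → 20.4 kJ/mol.
B (eclipsed): CN(0°)/H(0°) eclipsed 4.7; H(120°)/OH(120°) eclipsed 6.0; CH3(240°)/F(240°) eclipsed 8.4 → 19.1 kJ/mol.
C (eclipsed): CN(0°)/OH(0°) eclipsed 6.5; H(120°)/F(120°) eclipsed 5.5; CH3(240°)/H(240°) eclipsed 7.5 → 19.5 kJ/mol.
A has the highest total (20.4 kJ/mol).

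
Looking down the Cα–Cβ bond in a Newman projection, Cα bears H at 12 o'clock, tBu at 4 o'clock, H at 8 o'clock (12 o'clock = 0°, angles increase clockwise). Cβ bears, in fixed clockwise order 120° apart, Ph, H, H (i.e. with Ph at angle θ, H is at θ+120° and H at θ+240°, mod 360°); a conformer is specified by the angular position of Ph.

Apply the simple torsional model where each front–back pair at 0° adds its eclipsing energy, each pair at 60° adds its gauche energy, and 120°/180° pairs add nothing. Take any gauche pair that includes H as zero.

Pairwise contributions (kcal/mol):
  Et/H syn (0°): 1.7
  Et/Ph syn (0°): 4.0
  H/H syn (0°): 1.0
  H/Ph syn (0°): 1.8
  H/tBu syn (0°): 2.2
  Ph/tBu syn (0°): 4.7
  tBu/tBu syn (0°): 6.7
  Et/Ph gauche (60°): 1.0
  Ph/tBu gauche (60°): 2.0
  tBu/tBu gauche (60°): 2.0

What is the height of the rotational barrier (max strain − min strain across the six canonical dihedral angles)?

6.7 kcal/mol

Ph at 0° is eclipsed. H at 0° is eclipsed with Ph at 0° (1.8); tBu at 120° is eclipsed with H at 120° (2.2); H at 240° is eclipsed with H at 240° (1.0). Total 5.0 kcal/mol.
Ph at 60° is staggered. tBu at 120° is gauche with Ph at 60° (2.0). Total 2.0 kcal/mol.
Ph at 120° is eclipsed. H at 0° is eclipsed with H at 0° (1.0); tBu at 120° is eclipsed with Ph at 120° (4.7); H at 240° is eclipsed with H at 240° (1.0). Total 6.7 kcal/mol.
Ph at 180° is staggered. tBu at 120° is gauche with Ph at 180° (2.0). Total 2.0 kcal/mol.
Ph at 240° is eclipsed. H at 0° is eclipsed with H at 0° (1.0); tBu at 120° is eclipsed with H at 120° (2.2); H at 240° is eclipsed with Ph at 240° (1.8). Total 5.0 kcal/mol.
Ph at 300° (staggered): no non-H gauche contacts → 0.0 kcal/mol.
Max at 120° (6.7 kcal/mol), min at 300° (0.0 kcal/mol); barrier = 6.7 kcal/mol.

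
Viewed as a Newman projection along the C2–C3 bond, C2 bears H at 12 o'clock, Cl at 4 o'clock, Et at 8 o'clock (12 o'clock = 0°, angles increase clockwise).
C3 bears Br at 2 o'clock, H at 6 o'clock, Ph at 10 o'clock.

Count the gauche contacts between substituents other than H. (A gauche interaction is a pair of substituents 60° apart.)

Non-H gauche pairs: Cl(120°)/Br(60°); Et(240°)/Ph(300°) — 2 interactions.

2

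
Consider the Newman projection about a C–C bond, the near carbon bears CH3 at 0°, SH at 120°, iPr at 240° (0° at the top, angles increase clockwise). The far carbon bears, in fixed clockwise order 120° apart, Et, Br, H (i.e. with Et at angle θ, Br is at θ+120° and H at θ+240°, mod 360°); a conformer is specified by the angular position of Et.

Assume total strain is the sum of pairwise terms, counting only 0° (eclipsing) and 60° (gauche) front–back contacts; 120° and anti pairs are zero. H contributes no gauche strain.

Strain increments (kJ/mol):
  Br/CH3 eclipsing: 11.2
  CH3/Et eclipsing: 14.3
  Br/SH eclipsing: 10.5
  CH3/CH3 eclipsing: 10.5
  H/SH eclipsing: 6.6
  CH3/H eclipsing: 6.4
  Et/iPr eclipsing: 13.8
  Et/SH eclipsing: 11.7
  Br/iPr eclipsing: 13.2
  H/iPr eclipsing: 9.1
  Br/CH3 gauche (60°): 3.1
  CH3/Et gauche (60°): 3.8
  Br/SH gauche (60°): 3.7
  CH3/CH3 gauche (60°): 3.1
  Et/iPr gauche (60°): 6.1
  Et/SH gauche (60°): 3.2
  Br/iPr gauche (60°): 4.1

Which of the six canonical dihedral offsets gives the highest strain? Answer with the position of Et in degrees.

Et at 0° (eclipsed): CH3(0°)/Et(0°) eclipsed 14.3; SH(120°)/Br(120°) eclipsed 10.5; iPr(240°)/H(240°) eclipsed 9.1 → 33.9 kJ/mol.
Et at 60° (staggered): CH3(0°)/Et(60°) gauche 3.8; SH(120°)/Et(60°) gauche 3.2; SH(120°)/Br(180°) gauche 3.7; iPr(240°)/Br(180°) gauche 4.1 → 14.8 kJ/mol.
Et at 120° (eclipsed): CH3(0°)/H(0°) eclipsed 6.4; SH(120°)/Et(120°) eclipsed 11.7; iPr(240°)/Br(240°) eclipsed 13.2 → 31.3 kJ/mol.
Et at 180° (staggered): CH3(0°)/Br(300°) gauche 3.1; SH(120°)/Et(180°) gauche 3.2; iPr(240°)/Et(180°) gauche 6.1; iPr(240°)/Br(300°) gauche 4.1 → 16.5 kJ/mol.
Et at 240° (eclipsed): CH3(0°)/Br(0°) eclipsed 11.2; SH(120°)/H(120°) eclipsed 6.6; iPr(240°)/Et(240°) eclipsed 13.8 → 31.6 kJ/mol.
Et at 300° (staggered): CH3(0°)/Et(300°) gauche 3.8; CH3(0°)/Br(60°) gauche 3.1; SH(120°)/Br(60°) gauche 3.7; iPr(240°)/Et(300°) gauche 6.1 → 16.7 kJ/mol.
The maximum (33.9 kJ/mol) occurs with Et at 0°.

0°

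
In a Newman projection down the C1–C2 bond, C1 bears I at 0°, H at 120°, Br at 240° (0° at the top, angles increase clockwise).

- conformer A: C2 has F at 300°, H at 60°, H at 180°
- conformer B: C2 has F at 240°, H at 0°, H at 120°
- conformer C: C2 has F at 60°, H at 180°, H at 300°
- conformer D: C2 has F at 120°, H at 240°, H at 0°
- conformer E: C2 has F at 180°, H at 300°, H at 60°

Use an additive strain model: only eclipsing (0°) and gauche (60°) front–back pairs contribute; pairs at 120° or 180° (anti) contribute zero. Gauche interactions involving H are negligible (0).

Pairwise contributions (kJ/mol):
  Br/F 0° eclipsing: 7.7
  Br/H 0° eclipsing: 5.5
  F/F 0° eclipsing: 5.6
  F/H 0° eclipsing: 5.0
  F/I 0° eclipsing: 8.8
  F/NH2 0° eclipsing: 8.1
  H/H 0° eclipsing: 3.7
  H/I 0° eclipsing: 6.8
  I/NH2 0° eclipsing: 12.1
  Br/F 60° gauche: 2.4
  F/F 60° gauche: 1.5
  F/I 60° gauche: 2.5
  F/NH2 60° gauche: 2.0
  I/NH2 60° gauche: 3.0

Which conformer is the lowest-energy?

A (staggered): I–F gauche, Br–F gauche; 2.5 + 2.4 = 4.9 kJ/mol.
B (eclipsed): I–H eclipsed, H–H eclipsed, Br–F eclipsed; 6.8 + 3.7 + 7.7 = 18.2 kJ/mol.
C (staggered): I–F gauche; 2.5 = 2.5 kJ/mol.
D (eclipsed): I–H eclipsed, H–F eclipsed, Br–H eclipsed; 6.8 + 5.0 + 5.5 = 17.3 kJ/mol.
E (staggered): Br–F gauche; 2.4 = 2.4 kJ/mol.
E has the lowest total (2.4 kJ/mol).

E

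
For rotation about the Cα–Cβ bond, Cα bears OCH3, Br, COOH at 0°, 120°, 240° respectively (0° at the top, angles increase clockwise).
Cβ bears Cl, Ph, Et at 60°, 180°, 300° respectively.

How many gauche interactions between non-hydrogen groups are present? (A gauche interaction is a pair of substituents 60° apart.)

Non-H gauche pairs: OCH3(0°)/Cl(60°); OCH3(0°)/Et(300°); Br(120°)/Cl(60°); Br(120°)/Ph(180°); COOH(240°)/Ph(180°); COOH(240°)/Et(300°) — 6 interactions.

6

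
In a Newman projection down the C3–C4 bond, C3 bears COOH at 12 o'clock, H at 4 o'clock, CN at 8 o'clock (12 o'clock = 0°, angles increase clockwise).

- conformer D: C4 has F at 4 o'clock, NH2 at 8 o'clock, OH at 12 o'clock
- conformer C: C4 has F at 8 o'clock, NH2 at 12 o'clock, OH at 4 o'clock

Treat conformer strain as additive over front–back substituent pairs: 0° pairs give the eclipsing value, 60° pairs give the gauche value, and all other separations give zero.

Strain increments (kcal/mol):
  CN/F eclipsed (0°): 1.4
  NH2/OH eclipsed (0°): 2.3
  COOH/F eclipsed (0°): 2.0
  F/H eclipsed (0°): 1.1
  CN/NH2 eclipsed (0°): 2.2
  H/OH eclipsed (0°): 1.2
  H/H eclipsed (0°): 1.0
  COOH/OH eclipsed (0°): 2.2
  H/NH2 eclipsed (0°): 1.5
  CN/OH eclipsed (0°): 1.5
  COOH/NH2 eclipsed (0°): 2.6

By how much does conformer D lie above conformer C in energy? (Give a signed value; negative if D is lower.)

D is eclipsed. COOH at 0° is eclipsed with OH at 0° (2.2); H at 120° is eclipsed with F at 120° (1.1); CN at 240° is eclipsed with NH2 at 240° (2.2). Total 5.5 kcal/mol.
C is eclipsed. COOH at 0° is eclipsed with NH2 at 0° (2.6); H at 120° is eclipsed with OH at 120° (1.2); CN at 240° is eclipsed with F at 240° (1.4). Total 5.2 kcal/mol.
E(D) − E(C) = 5.5 − 5.2 = +0.3 kcal/mol.

+0.3 kcal/mol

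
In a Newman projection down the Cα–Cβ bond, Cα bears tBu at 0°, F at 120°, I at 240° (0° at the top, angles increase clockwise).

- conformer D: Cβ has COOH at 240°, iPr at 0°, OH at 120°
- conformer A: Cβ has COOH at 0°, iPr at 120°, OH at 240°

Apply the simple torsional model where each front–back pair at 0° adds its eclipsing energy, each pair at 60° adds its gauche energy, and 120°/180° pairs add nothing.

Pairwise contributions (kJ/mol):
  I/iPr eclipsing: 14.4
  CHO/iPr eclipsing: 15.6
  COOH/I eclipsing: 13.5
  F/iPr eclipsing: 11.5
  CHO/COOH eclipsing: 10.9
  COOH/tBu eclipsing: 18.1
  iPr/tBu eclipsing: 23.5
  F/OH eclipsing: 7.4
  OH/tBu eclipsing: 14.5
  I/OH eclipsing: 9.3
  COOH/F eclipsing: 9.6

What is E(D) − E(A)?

+5.5 kJ/mol

D (eclipsed): tBu(0°)/iPr(0°) eclipsed 23.5; F(120°)/OH(120°) eclipsed 7.4; I(240°)/COOH(240°) eclipsed 13.5 → 44.4 kJ/mol.
A (eclipsed): tBu(0°)/COOH(0°) eclipsed 18.1; F(120°)/iPr(120°) eclipsed 11.5; I(240°)/OH(240°) eclipsed 9.3 → 38.9 kJ/mol.
E(D) − E(A) = 44.4 − 38.9 = +5.5 kJ/mol.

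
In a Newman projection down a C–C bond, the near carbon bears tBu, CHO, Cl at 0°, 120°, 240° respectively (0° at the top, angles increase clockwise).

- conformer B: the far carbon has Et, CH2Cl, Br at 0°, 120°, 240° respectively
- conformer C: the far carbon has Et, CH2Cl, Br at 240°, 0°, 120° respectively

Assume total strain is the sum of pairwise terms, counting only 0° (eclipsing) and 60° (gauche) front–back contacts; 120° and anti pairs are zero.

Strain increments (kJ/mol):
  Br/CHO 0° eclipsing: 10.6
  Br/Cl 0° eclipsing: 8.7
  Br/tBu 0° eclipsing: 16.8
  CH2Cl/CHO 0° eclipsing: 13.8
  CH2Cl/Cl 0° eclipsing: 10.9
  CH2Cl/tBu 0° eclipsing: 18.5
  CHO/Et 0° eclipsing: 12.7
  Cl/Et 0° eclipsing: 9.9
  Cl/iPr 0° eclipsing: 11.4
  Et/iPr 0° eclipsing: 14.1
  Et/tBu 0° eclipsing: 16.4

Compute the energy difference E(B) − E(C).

-0.1 kJ/mol

B (eclipsed): tBu–Et eclipsed, CHO–CH2Cl eclipsed, Cl–Br eclipsed; 16.4 + 13.8 + 8.7 = 38.9 kJ/mol.
C (eclipsed): tBu–CH2Cl eclipsed, CHO–Br eclipsed, Cl–Et eclipsed; 18.5 + 10.6 + 9.9 = 39.0 kJ/mol.
E(B) − E(C) = 38.9 − 39.0 = -0.1 kJ/mol.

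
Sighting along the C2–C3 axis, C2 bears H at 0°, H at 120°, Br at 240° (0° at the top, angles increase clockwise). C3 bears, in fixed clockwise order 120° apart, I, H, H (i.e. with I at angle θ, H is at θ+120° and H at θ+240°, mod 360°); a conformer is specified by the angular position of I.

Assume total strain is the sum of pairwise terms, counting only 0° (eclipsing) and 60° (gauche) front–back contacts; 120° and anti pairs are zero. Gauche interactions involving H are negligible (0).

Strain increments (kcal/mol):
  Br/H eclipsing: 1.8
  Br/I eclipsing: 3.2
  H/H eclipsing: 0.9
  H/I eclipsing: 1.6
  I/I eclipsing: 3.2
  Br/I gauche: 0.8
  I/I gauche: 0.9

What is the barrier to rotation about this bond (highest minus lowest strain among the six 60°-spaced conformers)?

5.0 kcal/mol

I at 0° is eclipsed. H at 0° is eclipsed with I at 0° (1.6); H at 120° is eclipsed with H at 120° (0.9); Br at 240° is eclipsed with H at 240° (1.8). Total 4.3 kcal/mol.
I at 60° (staggered): no non-H gauche contacts → 0.0 kcal/mol.
I at 120° is eclipsed. H at 0° is eclipsed with H at 0° (0.9); H at 120° is eclipsed with I at 120° (1.6); Br at 240° is eclipsed with H at 240° (1.8). Total 4.3 kcal/mol.
I at 180° is staggered. Br at 240° is gauche with I at 180° (0.8). Total 0.8 kcal/mol.
I at 240° is eclipsed. H at 0° is eclipsed with H at 0° (0.9); H at 120° is eclipsed with H at 120° (0.9); Br at 240° is eclipsed with I at 240° (3.2). Total 5.0 kcal/mol.
I at 300° is staggered. Br at 240° is gauche with I at 300° (0.8). Total 0.8 kcal/mol.
Max at 240° (5.0 kcal/mol), min at 60° (0.0 kcal/mol); barrier = 5.0 kcal/mol.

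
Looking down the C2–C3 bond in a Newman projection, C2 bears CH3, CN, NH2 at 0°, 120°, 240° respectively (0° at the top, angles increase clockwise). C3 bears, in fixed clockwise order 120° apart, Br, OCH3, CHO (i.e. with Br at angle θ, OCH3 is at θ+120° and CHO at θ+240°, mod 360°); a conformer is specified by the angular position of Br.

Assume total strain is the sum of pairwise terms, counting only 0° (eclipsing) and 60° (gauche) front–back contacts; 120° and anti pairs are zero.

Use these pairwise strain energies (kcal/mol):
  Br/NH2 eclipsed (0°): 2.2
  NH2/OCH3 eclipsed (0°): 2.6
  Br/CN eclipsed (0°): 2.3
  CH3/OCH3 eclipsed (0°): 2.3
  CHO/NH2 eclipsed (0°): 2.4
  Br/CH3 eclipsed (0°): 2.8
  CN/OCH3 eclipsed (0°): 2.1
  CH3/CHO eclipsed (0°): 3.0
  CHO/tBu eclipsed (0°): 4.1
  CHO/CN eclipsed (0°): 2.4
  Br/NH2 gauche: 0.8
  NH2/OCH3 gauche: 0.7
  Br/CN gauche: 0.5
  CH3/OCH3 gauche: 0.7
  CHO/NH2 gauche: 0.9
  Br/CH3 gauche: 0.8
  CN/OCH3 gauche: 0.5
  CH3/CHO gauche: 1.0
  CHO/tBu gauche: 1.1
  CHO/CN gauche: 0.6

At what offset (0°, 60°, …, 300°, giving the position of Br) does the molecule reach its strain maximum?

120°

Br at 0° (eclipsed): CH3(0°)/Br(0°) eclipsed 2.8; CN(120°)/OCH3(120°) eclipsed 2.1; NH2(240°)/CHO(240°) eclipsed 2.4 → 7.3 kcal/mol.
Br at 60° (staggered): CH3(0°)/Br(60°) gauche 0.8; CH3(0°)/CHO(300°) gauche 1.0; CN(120°)/Br(60°) gauche 0.5; CN(120°)/OCH3(180°) gauche 0.5; NH2(240°)/OCH3(180°) gauche 0.7; NH2(240°)/CHO(300°) gauche 0.9 → 4.4 kcal/mol.
Br at 120° (eclipsed): CH3(0°)/CHO(0°) eclipsed 3.0; CN(120°)/Br(120°) eclipsed 2.3; NH2(240°)/OCH3(240°) eclipsed 2.6 → 7.9 kcal/mol.
Br at 180° (staggered): CH3(0°)/OCH3(300°) gauche 0.7; CH3(0°)/CHO(60°) gauche 1.0; CN(120°)/Br(180°) gauche 0.5; CN(120°)/CHO(60°) gauche 0.6; NH2(240°)/Br(180°) gauche 0.8; NH2(240°)/OCH3(300°) gauche 0.7 → 4.3 kcal/mol.
Br at 240° (eclipsed): CH3(0°)/OCH3(0°) eclipsed 2.3; CN(120°)/CHO(120°) eclipsed 2.4; NH2(240°)/Br(240°) eclipsed 2.2 → 6.9 kcal/mol.
Br at 300° (staggered): CH3(0°)/Br(300°) gauche 0.8; CH3(0°)/OCH3(60°) gauche 0.7; CN(120°)/OCH3(60°) gauche 0.5; CN(120°)/CHO(180°) gauche 0.6; NH2(240°)/Br(300°) gauche 0.8; NH2(240°)/CHO(180°) gauche 0.9 → 4.3 kcal/mol.
The maximum (7.9 kcal/mol) occurs with Br at 120°.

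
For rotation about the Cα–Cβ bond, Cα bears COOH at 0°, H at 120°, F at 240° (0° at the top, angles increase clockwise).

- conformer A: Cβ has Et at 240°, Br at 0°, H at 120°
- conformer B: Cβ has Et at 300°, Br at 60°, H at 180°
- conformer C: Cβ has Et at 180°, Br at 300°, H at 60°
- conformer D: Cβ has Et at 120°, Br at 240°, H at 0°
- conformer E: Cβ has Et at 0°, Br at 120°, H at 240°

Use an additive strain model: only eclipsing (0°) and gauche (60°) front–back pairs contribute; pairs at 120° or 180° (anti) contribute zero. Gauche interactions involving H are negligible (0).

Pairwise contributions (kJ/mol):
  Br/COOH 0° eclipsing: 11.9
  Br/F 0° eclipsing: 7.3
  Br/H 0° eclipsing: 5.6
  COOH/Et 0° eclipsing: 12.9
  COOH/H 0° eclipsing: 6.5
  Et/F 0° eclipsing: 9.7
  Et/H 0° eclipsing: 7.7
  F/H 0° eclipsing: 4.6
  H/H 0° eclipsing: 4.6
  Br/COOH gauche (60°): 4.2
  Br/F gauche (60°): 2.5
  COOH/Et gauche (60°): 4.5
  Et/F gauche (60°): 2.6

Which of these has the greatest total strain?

A

A (eclipsed): COOH–Br eclipsed, H–H eclipsed, F–Et eclipsed; 11.9 + 4.6 + 9.7 = 26.2 kJ/mol.
B (staggered): COOH–Et gauche, COOH–Br gauche, F–Et gauche; 4.5 + 4.2 + 2.6 = 11.3 kJ/mol.
C (staggered): COOH–Br gauche, F–Et gauche, F–Br gauche; 4.2 + 2.6 + 2.5 = 9.3 kJ/mol.
D (eclipsed): COOH–H eclipsed, H–Et eclipsed, F–Br eclipsed; 6.5 + 7.7 + 7.3 = 21.5 kJ/mol.
E (eclipsed): COOH–Et eclipsed, H–Br eclipsed, F–H eclipsed; 12.9 + 5.6 + 4.6 = 23.1 kJ/mol.
A has the highest total (26.2 kJ/mol).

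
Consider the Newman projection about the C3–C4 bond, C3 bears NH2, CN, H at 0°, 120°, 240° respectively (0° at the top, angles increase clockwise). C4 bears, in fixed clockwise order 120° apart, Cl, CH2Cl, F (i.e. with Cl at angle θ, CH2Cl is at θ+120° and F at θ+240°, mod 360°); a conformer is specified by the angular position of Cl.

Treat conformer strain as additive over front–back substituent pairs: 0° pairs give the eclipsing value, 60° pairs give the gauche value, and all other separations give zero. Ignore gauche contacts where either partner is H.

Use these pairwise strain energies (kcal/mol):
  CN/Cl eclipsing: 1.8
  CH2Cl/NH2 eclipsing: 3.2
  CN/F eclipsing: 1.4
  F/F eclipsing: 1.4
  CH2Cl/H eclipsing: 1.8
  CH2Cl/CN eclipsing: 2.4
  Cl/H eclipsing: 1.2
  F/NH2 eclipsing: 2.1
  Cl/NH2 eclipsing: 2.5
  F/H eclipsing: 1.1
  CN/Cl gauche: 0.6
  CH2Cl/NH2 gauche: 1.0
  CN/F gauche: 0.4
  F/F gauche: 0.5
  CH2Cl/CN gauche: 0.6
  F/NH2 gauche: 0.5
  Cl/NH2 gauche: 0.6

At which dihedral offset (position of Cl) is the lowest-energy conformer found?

Cl at 0° (eclipsed): NH2(0°)/Cl(0°) eclipsed 2.5; CN(120°)/CH2Cl(120°) eclipsed 2.4; H(240°)/F(240°) eclipsed 1.1 → 6.0 kcal/mol.
Cl at 60° (staggered): NH2(0°)/Cl(60°) gauche 0.6; NH2(0°)/F(300°) gauche 0.5; CN(120°)/Cl(60°) gauche 0.6; CN(120°)/CH2Cl(180°) gauche 0.6 → 2.3 kcal/mol.
Cl at 120° (eclipsed): NH2(0°)/F(0°) eclipsed 2.1; CN(120°)/Cl(120°) eclipsed 1.8; H(240°)/CH2Cl(240°) eclipsed 1.8 → 5.7 kcal/mol.
Cl at 180° (staggered): NH2(0°)/CH2Cl(300°) gauche 1.0; NH2(0°)/F(60°) gauche 0.5; CN(120°)/Cl(180°) gauche 0.6; CN(120°)/F(60°) gauche 0.4 → 2.5 kcal/mol.
Cl at 240° (eclipsed): NH2(0°)/CH2Cl(0°) eclipsed 3.2; CN(120°)/F(120°) eclipsed 1.4; H(240°)/Cl(240°) eclipsed 1.2 → 5.8 kcal/mol.
Cl at 300° (staggered): NH2(0°)/Cl(300°) gauche 0.6; NH2(0°)/CH2Cl(60°) gauche 1.0; CN(120°)/CH2Cl(60°) gauche 0.6; CN(120°)/F(180°) gauche 0.4 → 2.6 kcal/mol.
The minimum (2.3 kcal/mol) occurs with Cl at 60°.

60°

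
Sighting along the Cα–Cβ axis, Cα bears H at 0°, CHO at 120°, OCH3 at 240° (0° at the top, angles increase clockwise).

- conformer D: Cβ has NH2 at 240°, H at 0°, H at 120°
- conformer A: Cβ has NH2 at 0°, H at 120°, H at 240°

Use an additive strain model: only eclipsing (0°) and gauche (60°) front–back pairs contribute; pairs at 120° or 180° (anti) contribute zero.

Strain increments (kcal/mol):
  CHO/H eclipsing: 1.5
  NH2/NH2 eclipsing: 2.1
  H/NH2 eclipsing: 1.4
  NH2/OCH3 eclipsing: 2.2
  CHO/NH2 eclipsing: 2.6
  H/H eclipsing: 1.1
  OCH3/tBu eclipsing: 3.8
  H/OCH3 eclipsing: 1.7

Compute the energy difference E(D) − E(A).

D is eclipsed. H at 0° is eclipsed with H at 0° (1.1); CHO at 120° is eclipsed with H at 120° (1.5); OCH3 at 240° is eclipsed with NH2 at 240° (2.2). Total 4.8 kcal/mol.
A is eclipsed. H at 0° is eclipsed with NH2 at 0° (1.4); CHO at 120° is eclipsed with H at 120° (1.5); OCH3 at 240° is eclipsed with H at 240° (1.7). Total 4.6 kcal/mol.
E(D) − E(A) = 4.8 − 4.6 = +0.2 kcal/mol.

+0.2 kcal/mol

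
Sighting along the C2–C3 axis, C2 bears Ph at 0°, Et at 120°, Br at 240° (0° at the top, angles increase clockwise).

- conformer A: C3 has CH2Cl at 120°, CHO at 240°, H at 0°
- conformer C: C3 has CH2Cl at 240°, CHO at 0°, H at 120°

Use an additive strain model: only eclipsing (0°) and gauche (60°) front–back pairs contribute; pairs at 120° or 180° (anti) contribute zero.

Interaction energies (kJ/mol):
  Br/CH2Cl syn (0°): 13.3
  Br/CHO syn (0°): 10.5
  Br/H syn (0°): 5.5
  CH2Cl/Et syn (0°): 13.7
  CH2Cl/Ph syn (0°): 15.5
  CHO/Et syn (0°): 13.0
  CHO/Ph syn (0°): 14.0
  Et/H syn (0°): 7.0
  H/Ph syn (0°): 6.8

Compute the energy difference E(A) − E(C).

-3.3 kJ/mol

A (eclipsed): Ph(0°)/H(0°) eclipsed 6.8; Et(120°)/CH2Cl(120°) eclipsed 13.7; Br(240°)/CHO(240°) eclipsed 10.5 → 31.0 kJ/mol.
C (eclipsed): Ph(0°)/CHO(0°) eclipsed 14.0; Et(120°)/H(120°) eclipsed 7.0; Br(240°)/CH2Cl(240°) eclipsed 13.3 → 34.3 kJ/mol.
E(A) − E(C) = 31.0 − 34.3 = -3.3 kJ/mol.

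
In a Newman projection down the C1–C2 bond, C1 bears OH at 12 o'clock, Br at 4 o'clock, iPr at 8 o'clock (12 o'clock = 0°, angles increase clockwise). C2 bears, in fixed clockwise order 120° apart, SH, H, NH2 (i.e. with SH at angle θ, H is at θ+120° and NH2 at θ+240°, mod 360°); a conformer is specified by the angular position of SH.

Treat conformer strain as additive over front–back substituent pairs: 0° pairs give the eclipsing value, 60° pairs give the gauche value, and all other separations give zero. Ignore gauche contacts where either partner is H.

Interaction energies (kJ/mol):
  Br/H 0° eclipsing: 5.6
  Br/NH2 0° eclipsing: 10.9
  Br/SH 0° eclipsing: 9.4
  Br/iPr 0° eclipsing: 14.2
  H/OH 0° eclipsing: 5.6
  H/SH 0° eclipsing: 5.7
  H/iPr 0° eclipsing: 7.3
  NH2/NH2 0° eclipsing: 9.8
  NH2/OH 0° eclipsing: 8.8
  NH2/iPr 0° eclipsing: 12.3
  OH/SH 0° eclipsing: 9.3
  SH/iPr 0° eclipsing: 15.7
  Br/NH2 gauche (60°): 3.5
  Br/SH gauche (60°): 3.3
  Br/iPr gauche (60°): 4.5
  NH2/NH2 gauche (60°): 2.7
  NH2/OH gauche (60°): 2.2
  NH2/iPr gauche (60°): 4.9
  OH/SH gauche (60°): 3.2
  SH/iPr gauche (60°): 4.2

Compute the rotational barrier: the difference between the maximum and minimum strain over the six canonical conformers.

SH at 0° (eclipsed): OH(0°)/SH(0°) eclipsed 9.3; Br(120°)/H(120°) eclipsed 5.6; iPr(240°)/NH2(240°) eclipsed 12.3 → 27.2 kJ/mol.
SH at 60° (staggered): OH(0°)/SH(60°) gauche 3.2; OH(0°)/NH2(300°) gauche 2.2; Br(120°)/SH(60°) gauche 3.3; iPr(240°)/NH2(300°) gauche 4.9 → 13.6 kJ/mol.
SH at 120° (eclipsed): OH(0°)/NH2(0°) eclipsed 8.8; Br(120°)/SH(120°) eclipsed 9.4; iPr(240°)/H(240°) eclipsed 7.3 → 25.5 kJ/mol.
SH at 180° (staggered): OH(0°)/NH2(60°) gauche 2.2; Br(120°)/SH(180°) gauche 3.3; Br(120°)/NH2(60°) gauche 3.5; iPr(240°)/SH(180°) gauche 4.2 → 13.2 kJ/mol.
SH at 240° (eclipsed): OH(0°)/H(0°) eclipsed 5.6; Br(120°)/NH2(120°) eclipsed 10.9; iPr(240°)/SH(240°) eclipsed 15.7 → 32.2 kJ/mol.
SH at 300° (staggered): OH(0°)/SH(300°) gauche 3.2; Br(120°)/NH2(180°) gauche 3.5; iPr(240°)/SH(300°) gauche 4.2; iPr(240°)/NH2(180°) gauche 4.9 → 15.8 kJ/mol.
Max at 240° (32.2 kJ/mol), min at 180° (13.2 kJ/mol); barrier = 19.0 kJ/mol.

19.0 kJ/mol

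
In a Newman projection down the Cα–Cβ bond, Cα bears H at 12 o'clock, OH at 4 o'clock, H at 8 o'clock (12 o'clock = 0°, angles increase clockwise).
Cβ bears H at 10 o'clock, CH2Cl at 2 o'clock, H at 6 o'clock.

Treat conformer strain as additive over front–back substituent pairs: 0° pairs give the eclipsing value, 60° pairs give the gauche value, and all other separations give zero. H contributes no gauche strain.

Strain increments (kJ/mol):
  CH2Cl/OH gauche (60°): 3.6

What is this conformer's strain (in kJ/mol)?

This conformer (staggered): OH–CH2Cl gauche; 3.6 = 3.6 kJ/mol.

3.6 kJ/mol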